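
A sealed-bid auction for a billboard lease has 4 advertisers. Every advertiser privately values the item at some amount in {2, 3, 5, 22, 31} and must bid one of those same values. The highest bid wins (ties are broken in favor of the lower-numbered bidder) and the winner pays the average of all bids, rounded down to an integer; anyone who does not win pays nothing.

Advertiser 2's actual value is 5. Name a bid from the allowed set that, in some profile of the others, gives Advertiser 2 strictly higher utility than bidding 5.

Suppose Advertiser 1 bids 2, Advertiser 3 bids 2 and Advertiser 4 bids 3.
Bid 5: wins, pays 3, utility 5 - 3 = 2.
Bid 3: wins, pays 2, utility 5 - 2 = 3.
So bidding 3 beats truth here (3 > 2).

3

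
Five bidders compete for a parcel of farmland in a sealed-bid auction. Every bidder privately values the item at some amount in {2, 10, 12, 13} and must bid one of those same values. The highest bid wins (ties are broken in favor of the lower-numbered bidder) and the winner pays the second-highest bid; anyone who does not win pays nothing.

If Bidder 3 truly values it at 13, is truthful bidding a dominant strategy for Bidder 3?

Check each profile of the others' bids and compare truth against every alternative bid.
Others bid (2, 12, 2, 2): truth gives 1, best alternative gives 0.
Others bid (2, 12, 2, 10): truth gives 1, best alternative gives 0.
Others bid (2, 12, 2, 12): truth gives 1, best alternative gives 0.
Others bid (2, 12, 10, 2): truth gives 1, best alternative gives 0.
Others bid (2, 12, 10, 10): truth gives 1, best alternative gives 0.
Others bid (2, 12, 10, 12): truth gives 1, best alternative gives 0.
(Remaining 250 profiles checked similarly; truth is weakly best in each.)
In every case the truthful bid is at least as good as any alternative, so it is a dominant strategy.

Yes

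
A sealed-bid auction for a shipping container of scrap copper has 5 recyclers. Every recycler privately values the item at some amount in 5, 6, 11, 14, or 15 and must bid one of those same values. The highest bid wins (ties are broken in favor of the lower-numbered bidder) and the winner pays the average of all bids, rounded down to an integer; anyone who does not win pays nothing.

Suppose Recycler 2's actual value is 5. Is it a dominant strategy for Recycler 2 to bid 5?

Yes

Check each profile of the others' bids and compare truth against every alternative bid.
Others bid (5, 5, 5, 5): truth gives 0, best alternative gives 0.
Others bid (5, 5, 5, 6): truth gives 0, best alternative gives 0.
Others bid (5, 5, 5, 11): truth gives 0, best alternative gives 0.
Others bid (5, 5, 5, 14): truth gives 0, best alternative gives 0.
Others bid (5, 5, 5, 15): truth gives 0, best alternative gives 0.
Others bid (5, 5, 6, 5): truth gives 0, best alternative gives 0.
(Remaining 619 profiles checked similarly; truth is weakly best in each.)
In every case the truthful bid is at least as good as any alternative, so it is a dominant strategy.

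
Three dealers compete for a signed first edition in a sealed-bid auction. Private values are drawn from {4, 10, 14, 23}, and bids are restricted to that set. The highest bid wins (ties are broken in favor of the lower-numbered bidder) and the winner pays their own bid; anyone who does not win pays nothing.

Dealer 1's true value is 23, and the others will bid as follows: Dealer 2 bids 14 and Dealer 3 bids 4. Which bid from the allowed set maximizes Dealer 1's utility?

14

Bid 4: loses, pays 0, utility 0.
Bid 10: loses, pays 0, utility 0.
Bid 14: wins, pays 14, utility 23 - 14 = 9.
Bid 23: wins, pays 23, utility 23 - 23 = 0.
The best choice is 14 with utility 9.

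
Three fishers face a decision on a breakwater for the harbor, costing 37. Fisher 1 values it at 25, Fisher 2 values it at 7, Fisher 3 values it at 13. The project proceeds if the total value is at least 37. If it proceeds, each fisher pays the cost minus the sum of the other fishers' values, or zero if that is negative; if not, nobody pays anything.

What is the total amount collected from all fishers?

22

Total value 45 ≥ cost 37, so it is built.
Fisher 1: others sum to 20; max(0, 37 - 20) = 17.
Fisher 2: others sum to 38; max(0, 37 - 38) = 0.
Fisher 3: others sum to 32; max(0, 37 - 32) = 5.
Total collected = 17 + 0 + 5 = 22.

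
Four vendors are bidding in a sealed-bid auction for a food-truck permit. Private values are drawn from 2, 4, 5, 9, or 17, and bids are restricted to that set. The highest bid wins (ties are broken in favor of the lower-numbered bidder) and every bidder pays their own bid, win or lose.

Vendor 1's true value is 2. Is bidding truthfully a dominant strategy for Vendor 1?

Yes

Check each profile of the others' bids and compare truth against every alternative bid.
Others bid (2, 2, 2): truth gives 0, best alternative gives -2.
Others bid (2, 2, 9): truth gives -2, best alternative gives -4.
Others bid (2, 2, 17): truth gives -2, best alternative gives -4.
Others bid (2, 4, 9): truth gives -2, best alternative gives -4.
Others bid (2, 4, 17): truth gives -2, best alternative gives -4.
Others bid (2, 5, 9): truth gives -2, best alternative gives -4.
(Remaining 119 profiles checked similarly; truth is weakly best in each.)
In every case the truthful bid is at least as good as any alternative, so it is a dominant strategy.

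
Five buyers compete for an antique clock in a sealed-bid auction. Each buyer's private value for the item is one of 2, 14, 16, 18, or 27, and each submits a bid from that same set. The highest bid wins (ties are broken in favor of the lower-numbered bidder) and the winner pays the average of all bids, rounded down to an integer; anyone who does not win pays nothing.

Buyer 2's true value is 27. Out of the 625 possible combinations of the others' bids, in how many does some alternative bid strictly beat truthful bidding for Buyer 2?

192

Others bid (2, 2, 2, 2): truth gives 20; bid 14 gives 23 > 20. Violating.
Others bid (2, 2, 2, 14): truth gives 18; bid 14 gives 21 > 18. Violating.
Others bid (2, 2, 2, 16): truth gives 18; bid 16 gives 20 > 18. Violating.
Others bid (2, 2, 2, 18): truth gives 17; bid 18 gives 19 > 17. Violating.
Others bid (2, 2, 2, 27): truth gives 15; no alternative beats it.
Others bid (2, 2, 14, 27): truth gives 13; no alternative beats it.
(Checking all 625 profiles: 192 have a profitable deviation, 433 do not.)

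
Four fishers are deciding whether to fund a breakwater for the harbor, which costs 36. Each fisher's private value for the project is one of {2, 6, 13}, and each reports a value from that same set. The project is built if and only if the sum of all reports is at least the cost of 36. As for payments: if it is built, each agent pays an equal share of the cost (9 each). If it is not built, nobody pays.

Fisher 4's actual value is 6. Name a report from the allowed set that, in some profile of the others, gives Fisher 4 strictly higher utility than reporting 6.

Suppose Fisher 1 reports 6, Fisher 2 reports 13 and Fisher 3 reports 13.
Report 6: project built, pays 9, utility 6 - 9 = -3.
Report 2: project not built, utility 0.
So reporting 2 beats truth here (0 > -3).

2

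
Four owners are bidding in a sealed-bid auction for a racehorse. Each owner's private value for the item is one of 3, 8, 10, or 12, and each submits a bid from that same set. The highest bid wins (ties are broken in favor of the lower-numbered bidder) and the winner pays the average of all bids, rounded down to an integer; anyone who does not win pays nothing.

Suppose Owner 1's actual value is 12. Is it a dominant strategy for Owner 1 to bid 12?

No

Consider the case where Owner 2 bids 3, Owner 3 bids 3 and Owner 4 bids 3.
Truthful bid 12: wins, pays 5, utility 12 - 5 = 7.
Bid 3 instead: wins, pays 3, utility 12 - 3 = 9.
Since 9 > 7, bidding 3 is strictly better here, so truthful bidding is not dominant.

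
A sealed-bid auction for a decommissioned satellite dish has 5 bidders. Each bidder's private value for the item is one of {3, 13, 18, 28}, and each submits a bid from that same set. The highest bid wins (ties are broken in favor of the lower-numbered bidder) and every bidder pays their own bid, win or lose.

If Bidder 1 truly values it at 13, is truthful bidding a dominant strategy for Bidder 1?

Consider the case where Bidder 2 bids 3, Bidder 3 bids 3, Bidder 4 bids 3 and Bidder 5 bids 3.
Truthful bid 13: wins, pays 13, utility 13 - 13 = 0.
Bid 3 instead: wins, pays 3, utility 13 - 3 = 10.
Since 10 > 0, bidding 3 is strictly better here, so truthful bidding is not dominant.

No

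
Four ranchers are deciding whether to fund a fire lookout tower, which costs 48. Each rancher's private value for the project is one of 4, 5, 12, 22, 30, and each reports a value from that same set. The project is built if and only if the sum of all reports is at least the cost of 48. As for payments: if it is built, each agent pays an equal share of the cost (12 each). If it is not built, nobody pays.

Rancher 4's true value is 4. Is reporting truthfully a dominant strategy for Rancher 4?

Check each profile of the others' reports and compare truth against every alternative report.
Others report (4, 12, 30): truth gives -8, best alternative gives -8.
Others report (4, 22, 22): truth gives -8, best alternative gives -8.
Others report (4, 22, 30): truth gives -8, best alternative gives -8.
Others report (4, 30, 12): truth gives -8, best alternative gives -8.
Others report (4, 30, 22): truth gives -8, best alternative gives -8.
Others report (4, 30, 30): truth gives -8, best alternative gives -8.
(Remaining 119 profiles checked similarly; truth is weakly best in each.)
In every case the truthful report is at least as good as any alternative, so it is a dominant strategy.

Yes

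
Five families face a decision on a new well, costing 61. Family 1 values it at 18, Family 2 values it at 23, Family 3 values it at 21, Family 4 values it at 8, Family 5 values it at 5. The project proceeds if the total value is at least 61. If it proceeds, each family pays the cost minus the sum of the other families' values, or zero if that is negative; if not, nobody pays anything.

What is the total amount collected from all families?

20

Total value 75 ≥ cost 61, so it is built.
Family 1: others sum to 57; max(0, 61 - 57) = 4.
Family 2: others sum to 52; max(0, 61 - 52) = 9.
Family 3: others sum to 54; max(0, 61 - 54) = 7.
Family 4: others sum to 67; max(0, 61 - 67) = 0.
Family 5: others sum to 70; max(0, 61 - 70) = 0.
Total collected = 4 + 9 + 7 + 0 + 0 = 20.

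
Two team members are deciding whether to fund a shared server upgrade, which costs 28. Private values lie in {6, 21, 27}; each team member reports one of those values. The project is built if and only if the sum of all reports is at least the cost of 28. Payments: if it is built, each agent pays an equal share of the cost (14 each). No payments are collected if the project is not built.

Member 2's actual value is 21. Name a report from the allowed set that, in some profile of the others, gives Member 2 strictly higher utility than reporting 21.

27

Suppose Member 1 reports 6.
Report 21: project not built, utility 0.
Report 27: project built, pays 14, utility 21 - 14 = 7.
So reporting 27 beats truth here (7 > 0).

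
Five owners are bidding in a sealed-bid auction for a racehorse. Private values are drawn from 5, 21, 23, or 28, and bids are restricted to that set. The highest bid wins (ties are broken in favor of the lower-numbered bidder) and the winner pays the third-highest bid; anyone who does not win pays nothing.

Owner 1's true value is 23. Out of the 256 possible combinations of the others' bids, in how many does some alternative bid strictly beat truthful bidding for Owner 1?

Others bid (5, 5, 5, 28): truth gives 0; bid 28 gives 18 > 0. Violating.
Others bid (5, 5, 21, 28): truth gives 0; bid 28 gives 2 > 0. Violating.
Others bid (5, 5, 28, 5): truth gives 0; bid 28 gives 18 > 0. Violating.
Others bid (5, 5, 28, 21): truth gives 0; bid 28 gives 2 > 0. Violating.
Others bid (5, 5, 5, 5): truth gives 18; no alternative beats it.
Others bid (5, 5, 5, 21): truth gives 18; no alternative beats it.
(Checking all 256 profiles: 32 have a profitable deviation, 224 do not.)

32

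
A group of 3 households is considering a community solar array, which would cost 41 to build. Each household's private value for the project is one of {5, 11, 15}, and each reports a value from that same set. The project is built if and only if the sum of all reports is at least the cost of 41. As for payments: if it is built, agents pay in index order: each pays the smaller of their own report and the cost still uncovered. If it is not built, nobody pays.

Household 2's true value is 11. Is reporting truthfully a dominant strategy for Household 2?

Check each profile of the others' reports and compare truth against every alternative report.
Others report (5, 5): truth gives 0, best alternative gives 0.
Others report (5, 11): truth gives 0, best alternative gives 0.
Others report (5, 15): truth gives 0, best alternative gives 0.
Others report (11, 5): truth gives 0, best alternative gives 0.
Others report (11, 11): truth gives 0, best alternative gives 0.
Others report (11, 15): truth gives 0, best alternative gives 0.
(Remaining 3 profiles checked similarly; truth is weakly best in each.)
In every case the truthful report is at least as good as any alternative, so it is a dominant strategy.

Yes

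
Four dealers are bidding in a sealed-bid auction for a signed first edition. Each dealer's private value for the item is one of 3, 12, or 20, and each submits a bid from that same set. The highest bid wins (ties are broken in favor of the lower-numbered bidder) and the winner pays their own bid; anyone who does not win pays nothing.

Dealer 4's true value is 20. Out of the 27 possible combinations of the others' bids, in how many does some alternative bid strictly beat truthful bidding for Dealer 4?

1

Others bid (3, 3, 3): truth gives 0; bid 12 gives 8 > 0. Violating.
Others bid (3, 3, 12): truth gives 0; no alternative beats it.
Others bid (3, 3, 20): truth gives 0; no alternative beats it.
(Checking all 27 profiles: 1 has a profitable deviation, 26 do not.)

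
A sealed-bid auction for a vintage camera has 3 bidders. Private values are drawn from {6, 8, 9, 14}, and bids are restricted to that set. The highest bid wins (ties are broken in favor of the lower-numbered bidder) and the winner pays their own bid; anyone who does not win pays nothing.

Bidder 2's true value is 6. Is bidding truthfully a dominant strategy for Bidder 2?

Yes

Check each profile of the others' bids and compare truth against every alternative bid.
Others bid (6, 6): truth gives 0, best alternative gives -2.
Others bid (6, 8): truth gives 0, best alternative gives -2.
Others bid (6, 9): truth gives 0, best alternative gives 0.
Others bid (6, 14): truth gives 0, best alternative gives 0.
Others bid (8, 6): truth gives 0, best alternative gives 0.
Others bid (8, 8): truth gives 0, best alternative gives 0.
(Remaining 10 profiles checked similarly; truth is weakly best in each.)
In every case the truthful bid is at least as good as any alternative, so it is a dominant strategy.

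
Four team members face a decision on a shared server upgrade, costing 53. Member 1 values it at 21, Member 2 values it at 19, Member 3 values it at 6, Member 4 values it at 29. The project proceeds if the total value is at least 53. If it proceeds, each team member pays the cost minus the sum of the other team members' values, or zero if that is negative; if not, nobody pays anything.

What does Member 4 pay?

Total value 75 ≥ cost 53, so the project is built.
The other team members' values sum to 46.
Cost minus that sum is 53 - 46 = 7.

7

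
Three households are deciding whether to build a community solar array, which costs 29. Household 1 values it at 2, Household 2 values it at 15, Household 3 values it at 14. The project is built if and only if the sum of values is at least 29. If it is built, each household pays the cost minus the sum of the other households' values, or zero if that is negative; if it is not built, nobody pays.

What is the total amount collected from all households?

Total value 31 ≥ cost 29, so it is built.
Household 1: others sum to 29; max(0, 29 - 29) = 0.
Household 2: others sum to 16; max(0, 29 - 16) = 13.
Household 3: others sum to 17; max(0, 29 - 17) = 12.
Total collected = 0 + 13 + 12 = 25.

25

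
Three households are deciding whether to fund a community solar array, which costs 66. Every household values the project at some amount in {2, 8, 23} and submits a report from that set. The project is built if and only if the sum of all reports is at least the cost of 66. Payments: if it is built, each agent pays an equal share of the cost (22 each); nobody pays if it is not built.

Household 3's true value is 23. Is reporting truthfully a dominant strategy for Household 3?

Yes

Check each profile of the others' reports and compare truth against every alternative report.
Others report (23, 23): truth gives 1, best alternative gives 0.
Others report (2, 2): truth gives 0, best alternative gives 0.
Others report (2, 8): truth gives 0, best alternative gives 0.
Others report (2, 23): truth gives 0, best alternative gives 0.
Others report (8, 2): truth gives 0, best alternative gives 0.
Others report (8, 8): truth gives 0, best alternative gives 0.
(Remaining 3 profiles checked similarly; truth is weakly best in each.)
In every case the truthful report is at least as good as any alternative, so it is a dominant strategy.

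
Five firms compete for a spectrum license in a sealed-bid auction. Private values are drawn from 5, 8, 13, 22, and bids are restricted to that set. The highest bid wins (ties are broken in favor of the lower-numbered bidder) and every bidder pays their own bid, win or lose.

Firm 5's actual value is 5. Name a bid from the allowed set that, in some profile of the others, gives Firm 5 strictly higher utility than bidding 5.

Suppose Firm 1 bids 5, Firm 2 bids 5, Firm 3 bids 5 and Firm 4 bids 5.
Bid 5: loses but pays 5, utility -5.
Bid 8: wins, pays 8, utility 5 - 8 = -3.
So bidding 8 beats truth here (-3 > -5).

8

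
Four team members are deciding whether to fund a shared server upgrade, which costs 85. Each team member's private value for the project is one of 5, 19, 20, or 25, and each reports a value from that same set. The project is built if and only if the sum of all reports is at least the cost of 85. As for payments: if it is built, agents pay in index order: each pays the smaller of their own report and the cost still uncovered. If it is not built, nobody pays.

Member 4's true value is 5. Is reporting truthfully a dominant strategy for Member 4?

Yes

Check each profile of the others' reports and compare truth against every alternative report.
Others report (19, 25, 25): truth gives 0, best alternative gives -11.
Others report (25, 19, 25): truth gives 0, best alternative gives -11.
Others report (25, 25, 19): truth gives 0, best alternative gives -11.
Others report (20, 25, 25): truth gives 0, best alternative gives -10.
Others report (25, 20, 25): truth gives 0, best alternative gives -10.
Others report (25, 25, 20): truth gives 0, best alternative gives -10.
(Remaining 58 profiles checked similarly; truth is weakly best in each.)
In every case the truthful report is at least as good as any alternative, so it is a dominant strategy.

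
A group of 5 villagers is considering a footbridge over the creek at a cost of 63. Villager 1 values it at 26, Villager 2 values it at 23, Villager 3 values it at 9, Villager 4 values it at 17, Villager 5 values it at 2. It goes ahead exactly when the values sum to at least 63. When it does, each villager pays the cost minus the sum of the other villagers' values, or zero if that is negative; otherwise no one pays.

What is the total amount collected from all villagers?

24

Total value 77 ≥ cost 63, so it is built.
Villager 1: others sum to 51; max(0, 63 - 51) = 12.
Villager 2: others sum to 54; max(0, 63 - 54) = 9.
Villager 3: others sum to 68; max(0, 63 - 68) = 0.
Villager 4: others sum to 60; max(0, 63 - 60) = 3.
Villager 5: others sum to 75; max(0, 63 - 75) = 0.
Total collected = 12 + 9 + 0 + 3 + 0 = 24.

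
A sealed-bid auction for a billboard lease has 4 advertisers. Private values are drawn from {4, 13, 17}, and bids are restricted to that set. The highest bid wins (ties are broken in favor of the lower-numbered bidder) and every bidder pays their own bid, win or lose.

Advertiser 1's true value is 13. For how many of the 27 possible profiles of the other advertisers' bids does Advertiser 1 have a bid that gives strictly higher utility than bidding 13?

20

Others bid (4, 4, 4): truth gives 0; bid 4 gives 9 > 0. Violating.
Others bid (4, 4, 17): truth gives -13; bid 4 gives -4 > -13. Violating.
Others bid (4, 13, 17): truth gives -13; bid 4 gives -4 > -13. Violating.
Others bid (4, 17, 4): truth gives -13; bid 4 gives -4 > -13. Violating.
Others bid (4, 4, 13): truth gives 0; no alternative beats it.
Others bid (4, 13, 4): truth gives 0; no alternative beats it.
(Checking all 27 profiles: 20 have a profitable deviation, 7 do not.)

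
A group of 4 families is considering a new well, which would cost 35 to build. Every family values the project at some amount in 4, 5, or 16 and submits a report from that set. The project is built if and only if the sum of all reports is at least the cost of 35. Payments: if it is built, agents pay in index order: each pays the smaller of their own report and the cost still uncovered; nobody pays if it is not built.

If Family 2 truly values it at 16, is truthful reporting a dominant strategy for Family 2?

No

Consider the case where Family 1 reports 4, Family 3 reports 16 and Family 4 reports 16.
Truthful report 16: project built, pays 16, utility 16 - 16 = 0.
Report 4 instead: project built, pays 4, utility 16 - 4 = 12.
Since 12 > 0, reporting 4 is strictly better here, so truthful reporting is not dominant.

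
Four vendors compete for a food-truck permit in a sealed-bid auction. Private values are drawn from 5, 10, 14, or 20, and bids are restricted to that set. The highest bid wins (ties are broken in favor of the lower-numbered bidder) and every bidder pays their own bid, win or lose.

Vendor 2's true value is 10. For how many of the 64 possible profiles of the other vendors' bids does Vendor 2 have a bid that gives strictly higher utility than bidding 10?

Others bid (5, 5, 14): truth gives -10; bid 14 gives -4 > -10. Violating.
Others bid (5, 5, 20): truth gives -10; bid 5 gives -5 > -10. Violating.
Others bid (5, 10, 14): truth gives -10; bid 14 gives -4 > -10. Violating.
Others bid (5, 10, 20): truth gives -10; bid 5 gives -5 > -10. Violating.
Others bid (5, 5, 5): truth gives 0; no alternative beats it.
Others bid (5, 5, 10): truth gives 0; no alternative beats it.
(Checking all 64 profiles: 60 have a profitable deviation, 4 do not.)

60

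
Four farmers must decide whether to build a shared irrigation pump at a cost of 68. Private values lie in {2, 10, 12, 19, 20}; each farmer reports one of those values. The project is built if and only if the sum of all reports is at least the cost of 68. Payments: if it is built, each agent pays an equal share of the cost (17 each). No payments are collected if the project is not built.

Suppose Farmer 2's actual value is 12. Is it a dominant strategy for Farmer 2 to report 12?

Consider the case where Farmer 1 reports 19, Farmer 3 reports 19 and Farmer 4 reports 19.
Truthful report 12: project built, pays 17, utility 12 - 17 = -5.
Report 2 instead: project not built, utility 0.
Since 0 > -5, reporting 2 is strictly better here, so truthful reporting is not dominant.

No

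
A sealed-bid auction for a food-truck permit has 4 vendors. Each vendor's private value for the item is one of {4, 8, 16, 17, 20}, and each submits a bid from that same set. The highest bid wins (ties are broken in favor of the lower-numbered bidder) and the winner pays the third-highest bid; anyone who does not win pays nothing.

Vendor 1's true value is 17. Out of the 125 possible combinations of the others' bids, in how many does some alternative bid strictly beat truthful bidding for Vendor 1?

Others bid (4, 4, 20): truth gives 0; bid 20 gives 13 > 0. Violating.
Others bid (4, 8, 20): truth gives 0; bid 20 gives 9 > 0. Violating.
Others bid (4, 16, 20): truth gives 0; bid 20 gives 1 > 0. Violating.
Others bid (4, 20, 4): truth gives 0; bid 20 gives 13 > 0. Violating.
Others bid (4, 4, 4): truth gives 13; no alternative beats it.
Others bid (4, 4, 8): truth gives 13; no alternative beats it.
(Checking all 125 profiles: 27 have a profitable deviation, 98 do not.)

27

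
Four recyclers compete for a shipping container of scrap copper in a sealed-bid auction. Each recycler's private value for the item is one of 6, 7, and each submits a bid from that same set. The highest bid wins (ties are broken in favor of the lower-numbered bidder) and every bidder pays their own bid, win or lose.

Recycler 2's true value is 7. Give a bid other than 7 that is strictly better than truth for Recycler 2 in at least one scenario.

Suppose Recycler 1 bids 7, Recycler 3 bids 6 and Recycler 4 bids 6.
Bid 7: loses but pays 7, utility -7.
Bid 6: loses but pays 6, utility -6.
So bidding 6 beats truth here (-6 > -7).

6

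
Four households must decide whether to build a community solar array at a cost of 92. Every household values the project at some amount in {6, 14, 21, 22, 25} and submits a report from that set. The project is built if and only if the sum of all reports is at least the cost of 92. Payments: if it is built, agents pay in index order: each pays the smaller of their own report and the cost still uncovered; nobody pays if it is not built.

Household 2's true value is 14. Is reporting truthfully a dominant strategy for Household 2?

Check each profile of the others' reports and compare truth against every alternative report.
Others report (6, 6, 6): truth gives 0, best alternative gives 0.
Others report (6, 6, 14): truth gives 0, best alternative gives 0.
Others report (6, 6, 21): truth gives 0, best alternative gives 0.
Others report (6, 6, 22): truth gives 0, best alternative gives 0.
Others report (6, 6, 25): truth gives 0, best alternative gives 0.
Others report (6, 14, 6): truth gives 0, best alternative gives 0.
(Remaining 119 profiles checked similarly; truth is weakly best in each.)
In every case the truthful report is at least as good as any alternative, so it is a dominant strategy.

Yes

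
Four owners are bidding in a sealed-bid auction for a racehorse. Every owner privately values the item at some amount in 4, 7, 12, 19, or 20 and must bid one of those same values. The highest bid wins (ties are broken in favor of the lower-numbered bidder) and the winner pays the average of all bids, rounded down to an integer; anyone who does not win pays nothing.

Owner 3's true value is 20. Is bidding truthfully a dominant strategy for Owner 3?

Consider the case where Owner 1 bids 4, Owner 2 bids 4 and Owner 4 bids 4.
Truthful bid 20: wins, pays 8, utility 20 - 8 = 12.
Bid 7 instead: wins, pays 4, utility 20 - 4 = 16.
Since 16 > 12, bidding 7 is strictly better here, so truthful bidding is not dominant.

No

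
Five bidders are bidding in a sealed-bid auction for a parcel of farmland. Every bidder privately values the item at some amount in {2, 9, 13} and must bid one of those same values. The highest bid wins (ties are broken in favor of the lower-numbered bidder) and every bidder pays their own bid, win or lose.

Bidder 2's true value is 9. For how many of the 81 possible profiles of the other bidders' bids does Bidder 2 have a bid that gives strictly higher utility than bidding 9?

Others bid (2, 2, 2, 13): truth gives -9; bid 2 gives -2 > -9. Violating.
Others bid (2, 2, 9, 13): truth gives -9; bid 2 gives -2 > -9. Violating.
Others bid (2, 2, 13, 2): truth gives -9; bid 2 gives -2 > -9. Violating.
Others bid (2, 2, 13, 9): truth gives -9; bid 2 gives -2 > -9. Violating.
Others bid (2, 2, 2, 2): truth gives 0; no alternative beats it.
Others bid (2, 2, 2, 9): truth gives 0; no alternative beats it.
(Checking all 81 profiles: 73 have a profitable deviation, 8 do not.)

73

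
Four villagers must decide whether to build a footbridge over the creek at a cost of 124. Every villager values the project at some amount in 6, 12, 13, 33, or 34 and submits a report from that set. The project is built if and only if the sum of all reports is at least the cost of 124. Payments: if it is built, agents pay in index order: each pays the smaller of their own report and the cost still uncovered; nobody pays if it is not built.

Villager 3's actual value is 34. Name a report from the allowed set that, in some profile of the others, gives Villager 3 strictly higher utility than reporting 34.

33

Suppose Villager 1 reports 33, Villager 2 reports 33 and Villager 4 reports 33.
Report 34: project built, pays 34, utility 34 - 34 = 0.
Report 33: project built, pays 33, utility 34 - 33 = 1.
So reporting 33 beats truth here (1 > 0).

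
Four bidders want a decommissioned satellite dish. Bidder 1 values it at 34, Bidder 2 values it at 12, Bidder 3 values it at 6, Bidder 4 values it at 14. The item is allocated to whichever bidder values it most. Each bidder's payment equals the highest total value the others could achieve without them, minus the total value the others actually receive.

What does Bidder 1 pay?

14

Bidder 1 has the highest value and receives the item.
Without Bidder 1, the item would go to the next-highest value, 14, so the others could achieve 14.
With Bidder 1 present and winning, the others receive nothing, so their total is 0.
Payment = 14 - 0 = 14.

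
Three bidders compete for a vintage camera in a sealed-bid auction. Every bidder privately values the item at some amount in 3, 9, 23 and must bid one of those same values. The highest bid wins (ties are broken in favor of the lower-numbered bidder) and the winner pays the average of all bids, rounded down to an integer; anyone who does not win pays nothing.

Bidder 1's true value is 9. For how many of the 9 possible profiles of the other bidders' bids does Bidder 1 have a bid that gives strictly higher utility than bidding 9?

1

Others bid (3, 3): truth gives 4; bid 3 gives 6 > 4. Violating.
Others bid (3, 9): truth gives 2; no alternative beats it.
Others bid (3, 23): truth gives 0; no alternative beats it.
(Checking all 9 profiles: 1 has a profitable deviation, 8 do not.)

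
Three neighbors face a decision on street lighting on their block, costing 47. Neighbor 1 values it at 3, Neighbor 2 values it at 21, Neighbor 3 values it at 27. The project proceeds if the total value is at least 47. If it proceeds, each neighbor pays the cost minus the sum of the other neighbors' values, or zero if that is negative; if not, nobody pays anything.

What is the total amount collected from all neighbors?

40

Total value 51 ≥ cost 47, so it is built.
Neighbor 1: others sum to 48; max(0, 47 - 48) = 0.
Neighbor 2: others sum to 30; max(0, 47 - 30) = 17.
Neighbor 3: others sum to 24; max(0, 47 - 24) = 23.
Total collected = 0 + 17 + 23 = 40.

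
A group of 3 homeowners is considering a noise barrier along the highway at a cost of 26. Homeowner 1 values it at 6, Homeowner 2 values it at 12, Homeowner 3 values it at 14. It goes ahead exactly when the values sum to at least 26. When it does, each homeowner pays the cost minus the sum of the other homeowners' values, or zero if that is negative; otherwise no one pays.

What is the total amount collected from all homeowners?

14

Total value 32 ≥ cost 26, so it is built.
Homeowner 1: others sum to 26; max(0, 26 - 26) = 0.
Homeowner 2: others sum to 20; max(0, 26 - 20) = 6.
Homeowner 3: others sum to 18; max(0, 26 - 18) = 8.
Total collected = 0 + 6 + 8 = 14.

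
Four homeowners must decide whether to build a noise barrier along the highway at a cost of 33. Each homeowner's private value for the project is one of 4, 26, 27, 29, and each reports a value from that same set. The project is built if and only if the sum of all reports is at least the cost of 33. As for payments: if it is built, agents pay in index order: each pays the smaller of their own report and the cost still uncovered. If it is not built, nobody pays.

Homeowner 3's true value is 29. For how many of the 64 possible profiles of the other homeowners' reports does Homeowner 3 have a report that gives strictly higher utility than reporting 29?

Others report (4, 4, 26): truth gives 4; report 4 gives 25 > 4. Violating.
Others report (4, 4, 27): truth gives 4; report 4 gives 25 > 4. Violating.
Others report (4, 4, 29): truth gives 4; report 4 gives 25 > 4. Violating.
Others report (4, 4, 4): truth gives 4; no alternative beats it.
Others report (4, 26, 4): truth gives 26; no alternative beats it.
(Checking all 64 profiles: 3 have a profitable deviation, 61 do not.)

3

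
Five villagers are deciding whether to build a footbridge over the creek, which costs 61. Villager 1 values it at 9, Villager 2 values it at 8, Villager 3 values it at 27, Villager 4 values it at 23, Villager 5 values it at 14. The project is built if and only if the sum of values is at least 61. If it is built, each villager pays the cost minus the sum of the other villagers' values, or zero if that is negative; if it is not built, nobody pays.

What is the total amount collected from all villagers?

Total value 81 ≥ cost 61, so it is built.
Villager 1: others sum to 72; max(0, 61 - 72) = 0.
Villager 2: others sum to 73; max(0, 61 - 73) = 0.
Villager 3: others sum to 54; max(0, 61 - 54) = 7.
Villager 4: others sum to 58; max(0, 61 - 58) = 3.
Villager 5: others sum to 67; max(0, 61 - 67) = 0.
Total collected = 0 + 0 + 7 + 3 + 0 = 10.

10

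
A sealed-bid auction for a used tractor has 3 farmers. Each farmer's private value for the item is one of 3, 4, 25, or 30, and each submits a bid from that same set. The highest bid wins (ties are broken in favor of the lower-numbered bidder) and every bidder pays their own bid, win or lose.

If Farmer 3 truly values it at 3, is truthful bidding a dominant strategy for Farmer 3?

Consider the case where Farmer 1 bids 3 and Farmer 2 bids 3.
Truthful bid 3: loses but pays 3, utility -3.
Bid 4 instead: wins, pays 4, utility 3 - 4 = -1.
Since -1 > -3, bidding 4 is strictly better here, so truthful bidding is not dominant.

No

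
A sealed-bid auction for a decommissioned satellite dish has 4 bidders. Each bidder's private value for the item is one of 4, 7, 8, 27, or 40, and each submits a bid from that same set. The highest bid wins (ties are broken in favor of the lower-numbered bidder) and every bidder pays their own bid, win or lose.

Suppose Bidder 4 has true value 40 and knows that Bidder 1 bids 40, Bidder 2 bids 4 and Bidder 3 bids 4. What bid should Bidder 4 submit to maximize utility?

Bid 4: loses but pays 4, utility -4.
Bid 7: loses but pays 7, utility -7.
Bid 8: loses but pays 8, utility -8.
Bid 27: loses but pays 27, utility -27.
Bid 40: loses but pays 40, utility -40.
The best choice is 4 with utility -4.

4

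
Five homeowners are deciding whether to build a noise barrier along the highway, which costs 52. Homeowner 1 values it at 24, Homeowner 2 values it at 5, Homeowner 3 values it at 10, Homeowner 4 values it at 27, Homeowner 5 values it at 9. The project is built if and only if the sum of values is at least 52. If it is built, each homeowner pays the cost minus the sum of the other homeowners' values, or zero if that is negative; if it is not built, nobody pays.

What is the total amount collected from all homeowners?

5

Total value 75 ≥ cost 52, so it is built.
Homeowner 1: others sum to 51; max(0, 52 - 51) = 1.
Homeowner 2: others sum to 70; max(0, 52 - 70) = 0.
Homeowner 3: others sum to 65; max(0, 52 - 65) = 0.
Homeowner 4: others sum to 48; max(0, 52 - 48) = 4.
Homeowner 5: others sum to 66; max(0, 52 - 66) = 0.
Total collected = 1 + 0 + 0 + 4 + 0 = 5.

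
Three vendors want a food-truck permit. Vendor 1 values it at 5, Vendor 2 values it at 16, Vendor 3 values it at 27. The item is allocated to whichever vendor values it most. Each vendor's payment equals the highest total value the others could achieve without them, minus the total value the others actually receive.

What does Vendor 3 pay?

16

Vendor 3 has the highest value and receives the item.
Without Vendor 3, the item would go to the next-highest value, 16, so the others could achieve 16.
With Vendor 3 present and winning, the others receive nothing, so their total is 0.
Payment = 16 - 0 = 16.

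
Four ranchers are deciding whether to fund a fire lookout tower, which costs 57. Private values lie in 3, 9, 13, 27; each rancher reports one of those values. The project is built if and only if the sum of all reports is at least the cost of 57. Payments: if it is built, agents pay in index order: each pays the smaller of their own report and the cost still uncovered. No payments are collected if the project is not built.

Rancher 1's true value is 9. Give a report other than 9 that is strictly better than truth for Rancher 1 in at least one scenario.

3

Suppose Rancher 2 reports 3, Rancher 3 reports 27 and Rancher 4 reports 27.
Report 9: project built, pays 9, utility 9 - 9 = 0.
Report 3: project built, pays 3, utility 9 - 3 = 6.
So reporting 3 beats truth here (6 > 0).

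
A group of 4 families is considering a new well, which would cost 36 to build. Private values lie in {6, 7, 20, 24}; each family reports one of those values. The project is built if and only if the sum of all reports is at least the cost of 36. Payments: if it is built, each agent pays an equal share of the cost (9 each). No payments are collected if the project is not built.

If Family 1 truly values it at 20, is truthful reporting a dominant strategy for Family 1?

Check each profile of the others' reports and compare truth against every alternative report.
Others report (6, 6, 6): truth gives 11, best alternative gives 11.
Others report (6, 6, 7): truth gives 11, best alternative gives 11.
Others report (6, 6, 20): truth gives 11, best alternative gives 11.
Others report (6, 6, 24): truth gives 11, best alternative gives 11.
Others report (6, 7, 6): truth gives 11, best alternative gives 11.
Others report (6, 7, 7): truth gives 11, best alternative gives 11.
(Remaining 58 profiles checked similarly; truth is weakly best in each.)
In every case the truthful report is at least as good as any alternative, so it is a dominant strategy.

Yes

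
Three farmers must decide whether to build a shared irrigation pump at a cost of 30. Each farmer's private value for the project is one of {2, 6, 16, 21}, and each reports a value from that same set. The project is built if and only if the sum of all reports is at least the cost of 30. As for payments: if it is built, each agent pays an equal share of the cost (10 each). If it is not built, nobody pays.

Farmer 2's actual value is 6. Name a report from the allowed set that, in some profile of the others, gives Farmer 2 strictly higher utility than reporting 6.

2

Suppose Farmer 1 reports 6 and Farmer 3 reports 21.
Report 6: project built, pays 10, utility 6 - 10 = -4.
Report 2: project not built, utility 0.
So reporting 2 beats truth here (0 > -4).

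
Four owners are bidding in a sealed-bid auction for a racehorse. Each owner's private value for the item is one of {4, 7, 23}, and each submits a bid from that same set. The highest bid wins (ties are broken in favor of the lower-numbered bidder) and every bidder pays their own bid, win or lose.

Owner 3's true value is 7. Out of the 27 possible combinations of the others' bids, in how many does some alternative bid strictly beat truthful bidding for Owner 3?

25

Others bid (4, 4, 23): truth gives -7; bid 4 gives -4 > -7. Violating.
Others bid (4, 7, 4): truth gives -7; bid 4 gives -4 > -7. Violating.
Others bid (4, 7, 7): truth gives -7; bid 4 gives -4 > -7. Violating.
Others bid (4, 7, 23): truth gives -7; bid 4 gives -4 > -7. Violating.
Others bid (4, 4, 4): truth gives 0; no alternative beats it.
Others bid (4, 4, 7): truth gives 0; no alternative beats it.
(Checking all 27 profiles: 25 have a profitable deviation, 2 do not.)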